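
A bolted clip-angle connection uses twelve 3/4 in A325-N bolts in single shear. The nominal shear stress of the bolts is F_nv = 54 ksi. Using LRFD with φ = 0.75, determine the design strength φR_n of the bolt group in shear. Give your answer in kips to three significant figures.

215 kips

A_b = π × 0.75² / 4 = 0.4418 in².
R_n = F_nv · A_b · n · n_s = 54 × 0.4418 × 12 × 1 = 286.3 kips.
Design strength φR_n = 0.75 × 286.3 = 215 kips.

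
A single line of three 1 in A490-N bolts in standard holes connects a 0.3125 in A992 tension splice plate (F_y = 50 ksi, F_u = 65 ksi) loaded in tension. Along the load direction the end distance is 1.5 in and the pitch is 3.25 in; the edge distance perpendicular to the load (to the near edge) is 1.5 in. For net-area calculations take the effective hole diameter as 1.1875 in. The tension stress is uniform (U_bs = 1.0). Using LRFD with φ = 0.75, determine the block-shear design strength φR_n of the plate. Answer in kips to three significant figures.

Shear plane L_v = 1.5 + 2·3.25 = 8 in; A_gv = 8 × 0.3125 = 2.5 in².
A_nv = (8 − 2.5·1.1875) × 0.3125 = 1.572 in².
A_nt = (1.5 − 0.5·1.1875) × 0.3125 = 0.2832 in².
0.6 F_u A_nv = 61.32 kips; 0.6 F_y A_gv = 75 kips → shear rupture governs the shear term.
R_n = 61.32 + 1.0 × 65 × 0.2832 = 79.73 kips.
Design strength φR_n = 0.75 × 79.73 = 59.8 kips.

59.8 kips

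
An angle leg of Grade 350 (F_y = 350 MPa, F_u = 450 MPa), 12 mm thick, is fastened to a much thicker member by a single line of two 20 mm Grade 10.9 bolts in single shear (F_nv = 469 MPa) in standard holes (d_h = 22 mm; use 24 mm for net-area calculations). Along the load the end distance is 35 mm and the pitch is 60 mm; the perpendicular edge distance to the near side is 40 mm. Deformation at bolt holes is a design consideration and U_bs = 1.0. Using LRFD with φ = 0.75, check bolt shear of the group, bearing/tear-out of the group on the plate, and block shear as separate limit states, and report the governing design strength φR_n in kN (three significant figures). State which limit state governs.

Bolt shear: A_b = π·20²/4 = 314.2 mm²; R_n = 469 × 314.2 × 2 × 1 / 1000 = 294.7 kN → 0.75 × 294.7 = 221 kN.
Bearing: edge l_c = 24, r_n = 155.5 kN; interior l_c = 38, r_n = 246.2 kN; R_n = 155.5 + 1·246.2 = 401.8 kN → 301 kN.
Block shear: A_gv = 1140, A_nv = 708, A_nt = 336 mm²; R_n = min(0.6F_uA_nv, 0.6F_yA_gv) + U_bs·F_u·A_nt = 342.4 kN → 257 kN.
Bolt shear governs: 221 kN.

221 kN (bolt shear governs)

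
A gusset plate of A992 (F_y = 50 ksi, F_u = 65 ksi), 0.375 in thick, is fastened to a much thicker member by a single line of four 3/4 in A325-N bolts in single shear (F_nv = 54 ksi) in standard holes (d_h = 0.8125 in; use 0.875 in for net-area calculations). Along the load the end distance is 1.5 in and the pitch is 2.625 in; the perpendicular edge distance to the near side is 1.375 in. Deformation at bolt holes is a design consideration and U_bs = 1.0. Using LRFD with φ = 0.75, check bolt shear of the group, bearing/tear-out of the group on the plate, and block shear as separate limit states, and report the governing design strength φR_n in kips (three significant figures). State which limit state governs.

71.6 kips (bolt shear governs)

Bolt shear: A_b = π·0.75²/4 = 0.4418 in²; R_n = 54 × 0.4418 × 4 × 1 = 95.43 kips → 0.75 × 95.43 = 71.6 kips.
Bearing: edge l_c = 1.094, r_n = 31.99 kips; interior l_c = 1.812, r_n = 43.87 kips; R_n = 31.99 + 3·43.87 = 163.6 kips → 123 kips.
Block shear: A_gv = 3.516, A_nv = 2.367, A_nt = 0.3516 in²; R_n = min(0.6F_uA_nv, 0.6F_yA_gv) + U_bs·F_u·A_nt = 115.2 kips → 86.4 kips.
Bolt shear governs: 71.6 kips.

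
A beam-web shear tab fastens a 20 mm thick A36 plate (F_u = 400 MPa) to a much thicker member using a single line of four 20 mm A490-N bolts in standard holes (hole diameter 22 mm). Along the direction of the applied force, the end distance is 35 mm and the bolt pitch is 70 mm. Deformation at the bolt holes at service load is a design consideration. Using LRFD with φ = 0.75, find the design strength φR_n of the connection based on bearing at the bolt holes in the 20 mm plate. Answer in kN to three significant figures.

1040 kN

Per bolt r_n = 1.2 l_c t F_u ≤ 2.4 d t F_u; upper limit = 2.4 × 20 × 20 × 400 / 1000 = 384 kN.
Edge bolt: l_c = 35 − 22/2 = 24 mm → 1.2 × 24 × 20 × 400 / 1000 = 230.4 → r_n = 230.4 kN.
Interior bolts: l_c = 70 − 22 = 48 mm → 1.2 × 48 × 20 × 400 / 1000 = 460.8 → r_n = 384 kN.
R_n = 1 × 230.4 + 3 × 384 = 1382 kN.
Design strength φR_n = 0.75 × 1382 = 1040 kN.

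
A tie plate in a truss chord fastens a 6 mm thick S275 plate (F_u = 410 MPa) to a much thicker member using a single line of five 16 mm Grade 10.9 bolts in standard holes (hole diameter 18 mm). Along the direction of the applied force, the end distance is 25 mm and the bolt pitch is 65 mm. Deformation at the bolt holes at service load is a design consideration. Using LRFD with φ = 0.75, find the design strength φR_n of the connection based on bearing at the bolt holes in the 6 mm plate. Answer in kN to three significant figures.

319 kN

Per bolt r_n = 1.2 l_c t F_u ≤ 2.4 d t F_u; upper limit = 2.4 × 16 × 6 × 410 / 1000 = 94.46 kN.
Edge bolt: l_c = 25 − 18/2 = 16 mm → 1.2 × 16 × 6 × 410 / 1000 = 47.23 → r_n = 47.23 kN.
Interior bolts: l_c = 65 − 18 = 47 mm → 1.2 × 47 × 6 × 410 / 1000 = 138.7 → r_n = 94.46 kN.
R_n = 1 × 47.23 + 4 × 94.46 = 425.1 kN.
Design strength φR_n = 0.75 × 425.1 = 319 kN.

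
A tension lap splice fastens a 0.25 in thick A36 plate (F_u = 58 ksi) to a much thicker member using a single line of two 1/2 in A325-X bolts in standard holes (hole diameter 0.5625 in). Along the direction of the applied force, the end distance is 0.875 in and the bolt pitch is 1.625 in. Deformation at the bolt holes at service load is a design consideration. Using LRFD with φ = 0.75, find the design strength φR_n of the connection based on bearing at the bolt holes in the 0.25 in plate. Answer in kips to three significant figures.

20.8 kips

Per bolt r_n = 1.2 l_c t F_u ≤ 2.4 d t F_u; upper limit = 2.4 × 0.5 × 0.25 × 58 = 17.4 kips.
Edge bolt: l_c = 0.875 − 0.5625/2 = 0.5938 in → 1.2 × 0.5938 × 0.25 × 58 = 10.33 → r_n = 10.33 kips.
Interior bolts: l_c = 1.625 − 0.5625 = 1.062 in → 1.2 × 1.062 × 0.25 × 58 = 18.49 → r_n = 17.4 kips.
R_n = 1 × 10.33 + 1 × 17.4 = 27.73 kips.
Design strength φR_n = 0.75 × 27.73 = 20.8 kips.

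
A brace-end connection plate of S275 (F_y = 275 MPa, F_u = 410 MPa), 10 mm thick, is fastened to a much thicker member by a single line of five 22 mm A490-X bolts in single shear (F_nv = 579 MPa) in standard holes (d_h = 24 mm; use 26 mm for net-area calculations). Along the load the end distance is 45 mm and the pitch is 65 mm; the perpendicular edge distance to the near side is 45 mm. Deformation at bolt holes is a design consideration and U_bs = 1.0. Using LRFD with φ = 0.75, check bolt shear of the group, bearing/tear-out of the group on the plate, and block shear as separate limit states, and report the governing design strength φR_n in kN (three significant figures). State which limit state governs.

Bolt shear: A_b = π·22²/4 = 380.1 mm²; R_n = 579 × 380.1 × 5 × 1 / 1000 = 1100 kN → 0.75 × 1100 = 825 kN.
Bearing: edge l_c = 33, r_n = 162.4 kN; interior l_c = 41, r_n = 201.7 kN; R_n = 162.4 + 4·201.7 = 969.2 kN → 727 kN.
Block shear: A_gv = 3050, A_nv = 1880, A_nt = 320 mm²; R_n = min(0.6F_uA_nv, 0.6F_yA_gv) + U_bs·F_u·A_nt = 593.7 kN → 445 kN.
Block shear governs: 445 kN.

445 kN (block shear governs)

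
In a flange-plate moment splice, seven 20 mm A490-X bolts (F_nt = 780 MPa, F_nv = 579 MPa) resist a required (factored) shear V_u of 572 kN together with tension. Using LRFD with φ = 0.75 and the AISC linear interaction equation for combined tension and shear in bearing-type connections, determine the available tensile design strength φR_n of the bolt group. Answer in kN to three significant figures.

A_b = π·20²/4 = 314.2 mm²; f_rv = 572 × 1000 / (7 × 314.2) = 260.1 MPa.
F'_nt = 1.3 F_nt − (F_nt / φF_nv) f_rv = 1.3·780 − (780/(0.75·579))·260.1 = 546.8 MPa, capped at F_nt → F'_nt = 546.8 MPa.
R_n = F'_nt · A_b · n = 546.8 × 314.2 × 7 / 1000 = 1202 kN.
Design strength φR_n = 0.75 × 1202 = 902 kN.

902 kN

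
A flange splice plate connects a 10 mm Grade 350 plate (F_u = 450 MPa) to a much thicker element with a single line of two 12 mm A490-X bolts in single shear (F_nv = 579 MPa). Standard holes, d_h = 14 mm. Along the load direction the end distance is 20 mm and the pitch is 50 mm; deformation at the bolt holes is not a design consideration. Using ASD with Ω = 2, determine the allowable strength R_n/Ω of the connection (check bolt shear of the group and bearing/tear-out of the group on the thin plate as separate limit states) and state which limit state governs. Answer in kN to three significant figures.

Bolt shear: A_b = π·12²/4 = 113.1 mm²; R_n = 579 × 113.1 × 2 × 1 / 1000 = 131 kN → 131 / 2 = 65.5 kN.
Bearing (1.5 l_c t F_u ≤ 3.0 d t F_u): upper limit = 3.0·12·10·450 / 1000 = 162 kN.
  Edge l_c = 20 − 14/2 = 13 → r_n = 87.75 kN; interior l_c = 50 − 14 = 36 → r_n = 162 kN.
  R_n,bearing = 1·87.75 + 1·162 = 249.8 kN → 249.8 / 2 = 125 kN.
Bolt shear governs: 65.5 kN.

65.5 kN (bolt shear governs)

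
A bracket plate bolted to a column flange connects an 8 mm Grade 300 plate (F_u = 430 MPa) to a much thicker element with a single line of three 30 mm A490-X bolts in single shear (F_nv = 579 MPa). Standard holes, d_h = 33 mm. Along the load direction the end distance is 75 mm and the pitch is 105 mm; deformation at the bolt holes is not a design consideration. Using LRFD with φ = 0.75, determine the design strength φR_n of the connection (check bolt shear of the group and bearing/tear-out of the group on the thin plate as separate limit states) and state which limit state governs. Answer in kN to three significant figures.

Bolt shear: A_b = π·30²/4 = 706.9 mm²; R_n = 579 × 706.9 × 3 × 1 / 1000 = 1228 kN → 0.75 × 1228 = 921 kN.
Bearing (1.5 l_c t F_u ≤ 3.0 d t F_u): upper limit = 3.0·30·8·430 / 1000 = 309.6 kN.
  Edge l_c = 75 − 33/2 = 58.5 → r_n = 301.9 kN; interior l_c = 105 − 33 = 72 → r_n = 309.6 kN.
  R_n,bearing = 1·301.9 + 2·309.6 = 921.1 kN → 0.75 × 921.1 = 691 kN.
Bearing governs: 691 kN.

691 kN (bearing governs)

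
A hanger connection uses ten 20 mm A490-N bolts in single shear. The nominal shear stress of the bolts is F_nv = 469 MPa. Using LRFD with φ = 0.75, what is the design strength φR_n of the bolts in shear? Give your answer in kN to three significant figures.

1110 kN

A_b = π × 20² / 4 = 314.2 mm².
R_n = F_nv · A_b · n · n_s = 469 × 314.2 × 10 × 1 / 1000 = 1473 kN.
Design strength φR_n = 0.75 × 1473 = 1110 kN.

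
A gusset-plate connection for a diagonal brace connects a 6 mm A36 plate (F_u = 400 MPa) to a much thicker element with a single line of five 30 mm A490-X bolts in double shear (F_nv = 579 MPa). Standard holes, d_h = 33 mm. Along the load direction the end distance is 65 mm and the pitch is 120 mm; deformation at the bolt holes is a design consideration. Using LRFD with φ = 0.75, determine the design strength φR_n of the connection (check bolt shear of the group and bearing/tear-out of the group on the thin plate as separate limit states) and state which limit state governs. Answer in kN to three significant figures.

623 kN (bearing governs)

Bolt shear: A_b = π·30²/4 = 706.9 mm²; R_n = 579 × 706.9 × 5 × 2 / 1000 = 4093 kN → 0.75 × 4093 = 3070 kN.
Bearing (1.2 l_c t F_u ≤ 2.4 d t F_u): upper limit = 2.4·30·6·400 / 1000 = 172.8 kN.
  Edge l_c = 65 − 33/2 = 48.5 → r_n = 139.7 kN; interior l_c = 120 − 33 = 87 → r_n = 172.8 kN.
  R_n,bearing = 1·139.7 + 4·172.8 = 830.9 kN → 0.75 × 830.9 = 623 kN.
Bearing governs: 623 kN.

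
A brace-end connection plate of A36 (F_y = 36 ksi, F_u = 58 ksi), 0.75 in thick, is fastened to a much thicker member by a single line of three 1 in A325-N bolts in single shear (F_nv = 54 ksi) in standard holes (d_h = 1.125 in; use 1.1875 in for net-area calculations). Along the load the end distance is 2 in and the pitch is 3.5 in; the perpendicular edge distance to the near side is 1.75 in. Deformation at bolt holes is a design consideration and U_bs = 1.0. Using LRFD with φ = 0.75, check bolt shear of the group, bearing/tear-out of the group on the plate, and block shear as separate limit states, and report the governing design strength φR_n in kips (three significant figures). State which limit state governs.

95.4 kips (bolt shear governs)

Bolt shear: A_b = π·1²/4 = 0.7854 in²; R_n = 54 × 0.7854 × 3 × 1 = 127.2 kips → 0.75 × 127.2 = 95.4 kips.
Bearing: edge l_c = 1.438, r_n = 75.04 kips; interior l_c = 2.375, r_n = 104.4 kips; R_n = 75.04 + 2·104.4 = 283.8 kips → 213 kips.
Block shear: A_gv = 6.75, A_nv = 4.523, A_nt = 0.8672 in²; R_n = min(0.6F_uA_nv, 0.6F_yA_gv) + U_bs·F_u·A_nt = 196.1 kips → 147 kips.
Bolt shear governs: 95.4 kips.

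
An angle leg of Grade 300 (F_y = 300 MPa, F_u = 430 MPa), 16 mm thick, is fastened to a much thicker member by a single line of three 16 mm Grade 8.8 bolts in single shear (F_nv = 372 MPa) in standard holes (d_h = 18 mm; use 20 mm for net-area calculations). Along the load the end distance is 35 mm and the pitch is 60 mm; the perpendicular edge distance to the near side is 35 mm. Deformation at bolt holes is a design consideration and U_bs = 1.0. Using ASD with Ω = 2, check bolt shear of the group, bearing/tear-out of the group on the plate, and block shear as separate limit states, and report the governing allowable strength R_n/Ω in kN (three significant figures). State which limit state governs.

Bolt shear: A_b = π·16²/4 = 201.1 mm²; R_n = 372 × 201.1 × 3 × 1 / 1000 = 224.4 kN → 224.4 / 2 = 112 kN.
Bearing: edge l_c = 26, r_n = 214.7 kN; interior l_c = 42, r_n = 264.2 kN; R_n = 214.7 + 2·264.2 = 743 kN → 372 kN.
Block shear: A_gv = 2480, A_nv = 1680, A_nt = 400 mm²; R_n = min(0.6F_uA_nv, 0.6F_yA_gv) + U_bs·F_u·A_nt = 605.4 kN → 303 kN.
Bolt shear governs: 112 kN.

112 kN (bolt shear governs)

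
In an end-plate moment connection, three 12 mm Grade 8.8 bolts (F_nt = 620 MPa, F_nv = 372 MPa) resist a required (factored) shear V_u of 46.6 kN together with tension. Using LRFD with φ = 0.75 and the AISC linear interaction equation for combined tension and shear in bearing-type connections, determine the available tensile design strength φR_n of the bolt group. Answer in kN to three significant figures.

127 kN

A_b = π·12²/4 = 113.1 mm²; f_rv = 46.6 × 1000 / (3 × 113.1) = 137.3 MPa.
F'_nt = 1.3 F_nt − (F_nt / φF_nv) f_rv = 1.3·620 − (620/(0.75·372))·137.3 = 500.8 MPa, capped at F_nt → F'_nt = 500.8 MPa.
R_n = F'_nt · A_b · n = 500.8 × 113.1 × 3 / 1000 = 169.9 kN.
Design strength φR_n = 0.75 × 169.9 = 127 kN.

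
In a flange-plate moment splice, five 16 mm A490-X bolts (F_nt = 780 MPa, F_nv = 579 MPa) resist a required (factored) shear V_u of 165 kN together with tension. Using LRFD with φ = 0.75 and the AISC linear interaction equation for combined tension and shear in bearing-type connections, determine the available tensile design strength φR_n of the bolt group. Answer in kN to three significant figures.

542 kN

A_b = π·16²/4 = 201.1 mm²; f_rv = 165 × 1000 / (5 × 201.1) = 164.1 MPa.
F'_nt = 1.3 F_nt − (F_nt / φF_nv) f_rv = 1.3·780 − (780/(0.75·579))·164.1 = 719.2 MPa, capped at F_nt → F'_nt = 719.2 MPa.
R_n = F'_nt · A_b · n = 719.2 × 201.1 × 5 / 1000 = 723 kN.
Design strength φR_n = 0.75 × 723 = 542 kN.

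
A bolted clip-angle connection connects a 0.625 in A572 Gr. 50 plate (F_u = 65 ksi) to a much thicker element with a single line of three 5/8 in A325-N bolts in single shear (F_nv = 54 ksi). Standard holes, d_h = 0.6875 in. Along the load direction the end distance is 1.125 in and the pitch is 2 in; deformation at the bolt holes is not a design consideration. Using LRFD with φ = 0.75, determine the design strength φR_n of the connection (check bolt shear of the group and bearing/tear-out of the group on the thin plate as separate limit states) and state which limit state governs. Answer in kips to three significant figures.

Bolt shear: A_b = π·0.625²/4 = 0.3068 in²; R_n = 54 × 0.3068 × 3 × 1 = 49.7 kips → 0.75 × 49.7 = 37.3 kips.
Bearing (1.5 l_c t F_u ≤ 3.0 d t F_u): upper limit = 3.0·0.625·0.625·65 = 76.17 kips.
  Edge l_c = 1.125 − 0.6875/2 = 0.7812 → r_n = 47.61 kips; interior l_c = 2 − 0.6875 = 1.312 → r_n = 76.17 kips.
  R_n,bearing = 1·47.61 + 2·76.17 = 200 kips → 0.75 × 200 = 150 kips.
Bolt shear governs: 37.3 kips.

37.3 kips (bolt shear governs)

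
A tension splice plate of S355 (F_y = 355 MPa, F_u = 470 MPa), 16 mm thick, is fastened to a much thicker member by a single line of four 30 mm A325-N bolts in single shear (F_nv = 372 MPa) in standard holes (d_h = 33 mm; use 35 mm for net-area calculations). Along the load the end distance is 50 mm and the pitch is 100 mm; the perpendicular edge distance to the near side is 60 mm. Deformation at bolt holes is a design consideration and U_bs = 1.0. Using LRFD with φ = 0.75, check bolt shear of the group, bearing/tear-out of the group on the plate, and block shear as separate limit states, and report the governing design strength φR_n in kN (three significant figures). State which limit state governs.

789 kN (bolt shear governs)

Bolt shear: A_b = π·30²/4 = 706.9 mm²; R_n = 372 × 706.9 × 4 × 1 / 1000 = 1052 kN → 0.75 × 1052 = 789 kN.
Bearing: edge l_c = 33.5, r_n = 302.3 kN; interior l_c = 67, r_n = 541.4 kN; R_n = 302.3 + 3·541.4 = 1927 kN → 1440 kN.
Block shear: A_gv = 5600, A_nv = 3640, A_nt = 680 mm²; R_n = min(0.6F_uA_nv, 0.6F_yA_gv) + U_bs·F_u·A_nt = 1346 kN → 1010 kN.
Bolt shear governs: 789 kN.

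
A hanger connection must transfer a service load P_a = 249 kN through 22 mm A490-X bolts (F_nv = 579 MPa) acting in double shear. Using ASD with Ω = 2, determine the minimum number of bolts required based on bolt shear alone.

2 bolts

A_b = π·22²/4 = 380.1 mm².
Per-bolt allowable strength R_n/Ω = 579 × 380.1 × 2 / 1000 / 2 = 220.1 kN.
n ≥ 249 / 220.1 = 1.131 → use 2 bolts.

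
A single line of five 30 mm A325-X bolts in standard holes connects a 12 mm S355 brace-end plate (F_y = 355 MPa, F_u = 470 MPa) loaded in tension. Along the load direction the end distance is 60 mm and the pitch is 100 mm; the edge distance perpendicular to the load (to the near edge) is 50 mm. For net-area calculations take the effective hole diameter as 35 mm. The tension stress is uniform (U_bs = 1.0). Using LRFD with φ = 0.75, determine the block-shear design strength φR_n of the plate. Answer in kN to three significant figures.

905 kN

Shear plane L_v = 60 + 4·100 = 460 mm; A_gv = 460 × 12 = 5520 mm².
A_nv = (460 − 4.5·35) × 12 = 3630 mm².
A_nt = (50 − 0.5·35) × 12 = 390 mm².
0.6 F_u A_nv = 1024 kN; 0.6 F_y A_gv = 1176 kN → shear rupture governs the shear term.
R_n = 1024 + 1.0 × 470 × 390 / 1000 = 1207 kN.
Design strength φR_n = 0.75 × 1207 = 905 kN.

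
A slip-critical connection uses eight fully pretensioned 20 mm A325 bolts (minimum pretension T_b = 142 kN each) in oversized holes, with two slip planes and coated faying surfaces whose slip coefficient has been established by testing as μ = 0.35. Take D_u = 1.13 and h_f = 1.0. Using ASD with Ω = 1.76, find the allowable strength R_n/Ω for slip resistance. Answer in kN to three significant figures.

R_n = μ · D_u · h_f · T_b · n_s · n_b = 0.35 × 1.13 × 1.0 × 142 × 2 × 8 = 898.6 kN.
Allowable strength R_n/Ω = 898.6 / 1.76 = 511 kN.

511 kN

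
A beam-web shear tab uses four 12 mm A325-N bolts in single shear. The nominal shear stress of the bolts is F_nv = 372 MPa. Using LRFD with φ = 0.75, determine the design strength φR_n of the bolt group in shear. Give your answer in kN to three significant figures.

126 kN

A_b = π × 12² / 4 = 113.1 mm².
R_n = F_nv · A_b · n · n_s = 372 × 113.1 × 4 × 1 / 1000 = 168.3 kN.
Design strength φR_n = 0.75 × 168.3 = 126 kN.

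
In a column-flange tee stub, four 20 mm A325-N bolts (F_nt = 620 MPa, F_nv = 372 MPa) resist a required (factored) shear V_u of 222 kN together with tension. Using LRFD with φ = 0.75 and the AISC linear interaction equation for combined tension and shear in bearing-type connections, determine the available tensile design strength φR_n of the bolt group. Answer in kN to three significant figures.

390 kN

A_b = π·20²/4 = 314.2 mm²; f_rv = 222 × 1000 / (4 × 314.2) = 176.7 MPa.
F'_nt = 1.3 F_nt − (F_nt / φF_nv) f_rv = 1.3·620 − (620/(0.75·372))·176.7 = 413.4 MPa, capped at F_nt → F'_nt = 413.4 MPa.
R_n = F'_nt · A_b · n = 413.4 × 314.2 × 4 / 1000 = 519.5 kN.
Design strength φR_n = 0.75 × 519.5 = 390 kN.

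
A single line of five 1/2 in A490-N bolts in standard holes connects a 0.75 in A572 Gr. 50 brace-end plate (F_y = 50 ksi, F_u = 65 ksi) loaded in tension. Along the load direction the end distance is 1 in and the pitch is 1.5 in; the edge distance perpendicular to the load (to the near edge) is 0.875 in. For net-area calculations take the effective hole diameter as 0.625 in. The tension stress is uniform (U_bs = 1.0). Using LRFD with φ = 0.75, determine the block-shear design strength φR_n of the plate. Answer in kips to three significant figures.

Shear plane L_v = 1 + 4·1.5 = 7 in; A_gv = 7 × 0.75 = 5.25 in².
A_nv = (7 − 4.5·0.625) × 0.75 = 3.141 in².
A_nt = (0.875 − 0.5·0.625) × 0.75 = 0.4219 in².
0.6 F_u A_nv = 122.5 kips; 0.6 F_y A_gv = 157.5 kips → shear rupture governs the shear term.
R_n = 122.5 + 1.0 × 65 × 0.4219 = 149.9 kips.
Design strength φR_n = 0.75 × 149.9 = 112 kips.

112 kips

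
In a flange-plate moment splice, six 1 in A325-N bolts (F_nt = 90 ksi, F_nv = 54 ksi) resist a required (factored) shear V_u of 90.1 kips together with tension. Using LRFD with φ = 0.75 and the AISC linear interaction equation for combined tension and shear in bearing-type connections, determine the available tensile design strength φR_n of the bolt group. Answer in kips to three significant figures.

263 kips

A_b = π·1²/4 = 0.7854 in²; f_rv = 90.1 / (6 × 0.7854) = 19.12 ksi.
F'_nt = 1.3 F_nt − (F_nt / φF_nv) f_rv = 1.3·90 − (90/(0.75·54))·19.12 = 74.51 ksi, capped at F_nt → F'_nt = 74.51 ksi.
R_n = F'_nt · A_b · n = 74.51 × 0.7854 × 6 = 351.1 kips.
Design strength φR_n = 0.75 × 351.1 = 263 kips.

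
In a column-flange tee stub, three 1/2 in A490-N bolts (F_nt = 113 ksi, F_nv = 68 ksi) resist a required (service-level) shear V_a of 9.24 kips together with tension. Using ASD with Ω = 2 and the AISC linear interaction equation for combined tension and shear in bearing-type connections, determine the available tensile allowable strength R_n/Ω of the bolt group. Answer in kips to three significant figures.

A_b = π·0.5²/4 = 0.1963 in²; f_rv = 9.24 / (3 × 0.1963) = 15.69 ksi.
F'_nt = 1.3 F_nt − (Ω F_nt / F_nv) f_rv = 1.3·113 − (2·113/68)·15.69 = 94.77 ksi, capped at F_nt → F'_nt = 94.77 ksi.
R_n = F'_nt · A_b · n = 94.77 × 0.1963 × 3 = 55.82 kips.
Allowable strength R_n/Ω = 55.82 / 2 = 27.9 kips.

27.9 kips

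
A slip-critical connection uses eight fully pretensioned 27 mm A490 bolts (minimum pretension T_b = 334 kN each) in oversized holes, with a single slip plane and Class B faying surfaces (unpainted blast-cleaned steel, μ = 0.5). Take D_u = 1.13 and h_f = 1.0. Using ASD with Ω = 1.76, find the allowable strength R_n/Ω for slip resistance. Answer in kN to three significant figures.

R_n = μ · D_u · h_f · T_b · n_s · n_b = 0.5 × 1.13 × 1.0 × 334 × 1 × 8 = 1510 kN.
Allowable strength R_n/Ω = 1510 / 1.76 = 858 kN.

858 kN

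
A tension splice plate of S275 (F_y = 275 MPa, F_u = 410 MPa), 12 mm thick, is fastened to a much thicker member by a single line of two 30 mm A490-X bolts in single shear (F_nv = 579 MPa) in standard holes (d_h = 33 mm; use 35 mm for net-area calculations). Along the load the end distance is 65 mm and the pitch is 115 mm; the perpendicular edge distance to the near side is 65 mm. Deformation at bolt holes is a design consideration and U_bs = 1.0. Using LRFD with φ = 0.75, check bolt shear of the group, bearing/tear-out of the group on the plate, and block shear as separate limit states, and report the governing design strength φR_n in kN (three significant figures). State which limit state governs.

443 kN (block shear governs)

Bolt shear: A_b = π·30²/4 = 706.9 mm²; R_n = 579 × 706.9 × 2 × 1 / 1000 = 818.5 kN → 0.75 × 818.5 = 614 kN.
Bearing: edge l_c = 48.5, r_n = 286.3 kN; interior l_c = 82, r_n = 354.2 kN; R_n = 286.3 + 1·354.2 = 640.6 kN → 480 kN.
Block shear: A_gv = 2160, A_nv = 1530, A_nt = 570 mm²; R_n = min(0.6F_uA_nv, 0.6F_yA_gv) + U_bs·F_u·A_nt = 590.1 kN → 443 kN.
Block shear governs: 443 kN.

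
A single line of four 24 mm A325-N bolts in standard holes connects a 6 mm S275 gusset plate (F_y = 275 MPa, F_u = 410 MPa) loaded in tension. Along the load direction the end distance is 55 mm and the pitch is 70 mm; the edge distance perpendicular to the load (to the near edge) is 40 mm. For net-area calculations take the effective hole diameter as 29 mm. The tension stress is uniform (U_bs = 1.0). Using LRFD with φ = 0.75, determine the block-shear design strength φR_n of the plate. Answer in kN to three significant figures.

Shear plane L_v = 55 + 3·70 = 265 mm; A_gv = 265 × 6 = 1590 mm².
A_nv = (265 − 3.5·29) × 6 = 981 mm².
A_nt = (40 − 0.5·29) × 6 = 153 mm².
0.6 F_u A_nv = 241.3 kN; 0.6 F_y A_gv = 262.4 kN → shear rupture governs the shear term.
R_n = 241.3 + 1.0 × 410 × 153 / 1000 = 304.1 kN.
Design strength φR_n = 0.75 × 304.1 = 228 kN.

228 kN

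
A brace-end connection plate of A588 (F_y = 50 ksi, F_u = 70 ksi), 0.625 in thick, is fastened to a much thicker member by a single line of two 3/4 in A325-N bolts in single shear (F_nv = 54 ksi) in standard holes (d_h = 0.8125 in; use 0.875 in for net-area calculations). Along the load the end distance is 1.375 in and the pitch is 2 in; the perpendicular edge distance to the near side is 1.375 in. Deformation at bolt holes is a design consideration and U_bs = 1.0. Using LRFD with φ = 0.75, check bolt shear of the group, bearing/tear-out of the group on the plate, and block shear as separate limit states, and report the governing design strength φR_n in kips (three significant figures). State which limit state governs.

Bolt shear: A_b = π·0.75²/4 = 0.4418 in²; R_n = 54 × 0.4418 × 2 × 1 = 47.71 kips → 0.75 × 47.71 = 35.8 kips.
Bearing: edge l_c = 0.9688, r_n = 50.86 kips; interior l_c = 1.188, r_n = 62.34 kips; R_n = 50.86 + 1·62.34 = 113.2 kips → 84.9 kips.
Block shear: A_gv = 2.109, A_nv = 1.289, A_nt = 0.5859 in²; R_n = min(0.6F_uA_nv, 0.6F_yA_gv) + U_bs·F_u·A_nt = 95.16 kips → 71.4 kips.
Bolt shear governs: 35.8 kips.

35.8 kips (bolt shear governs)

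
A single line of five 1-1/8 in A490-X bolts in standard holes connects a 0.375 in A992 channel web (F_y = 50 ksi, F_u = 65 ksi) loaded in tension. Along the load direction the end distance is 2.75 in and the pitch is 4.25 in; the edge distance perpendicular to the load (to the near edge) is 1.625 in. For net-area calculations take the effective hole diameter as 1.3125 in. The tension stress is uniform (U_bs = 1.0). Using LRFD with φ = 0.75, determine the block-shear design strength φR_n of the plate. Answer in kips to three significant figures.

Shear plane L_v = 2.75 + 4·4.25 = 19.75 in; A_gv = 19.75 × 0.375 = 7.406 in².
A_nv = (19.75 − 4.5·1.3125) × 0.375 = 5.191 in².
A_nt = (1.625 − 0.5·1.3125) × 0.375 = 0.3633 in².
0.6 F_u A_nv = 202.5 kips; 0.6 F_y A_gv = 222.2 kips → shear rupture governs the shear term.
R_n = 202.5 + 1.0 × 65 × 0.3633 = 226.1 kips.
Design strength φR_n = 0.75 × 226.1 = 170 kips.

170 kips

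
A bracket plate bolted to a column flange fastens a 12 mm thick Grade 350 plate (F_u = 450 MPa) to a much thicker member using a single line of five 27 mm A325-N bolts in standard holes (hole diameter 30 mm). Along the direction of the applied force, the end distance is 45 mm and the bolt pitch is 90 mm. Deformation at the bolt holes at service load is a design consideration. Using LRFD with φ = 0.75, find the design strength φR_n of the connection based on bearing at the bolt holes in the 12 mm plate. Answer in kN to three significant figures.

1200 kN

Per bolt r_n = 1.2 l_c t F_u ≤ 2.4 d t F_u; upper limit = 2.4 × 27 × 12 × 450 / 1000 = 349.9 kN.
Edge bolt: l_c = 45 − 30/2 = 30 mm → 1.2 × 30 × 12 × 450 / 1000 = 194.4 → r_n = 194.4 kN.
Interior bolts: l_c = 90 − 30 = 60 mm → 1.2 × 60 × 12 × 450 / 1000 = 388.8 → r_n = 349.9 kN.
R_n = 1 × 194.4 + 4 × 349.9 = 1594 kN.
Design strength φR_n = 0.75 × 1594 = 1200 kN.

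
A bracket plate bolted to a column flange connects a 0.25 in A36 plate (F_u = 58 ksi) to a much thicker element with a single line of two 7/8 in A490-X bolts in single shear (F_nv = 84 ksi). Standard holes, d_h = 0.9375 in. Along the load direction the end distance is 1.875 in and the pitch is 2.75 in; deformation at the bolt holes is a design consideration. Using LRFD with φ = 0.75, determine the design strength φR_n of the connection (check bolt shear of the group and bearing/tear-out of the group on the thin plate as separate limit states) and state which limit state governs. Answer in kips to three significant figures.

Bolt shear: A_b = π·0.875²/4 = 0.6013 in²; R_n = 84 × 0.6013 × 2 × 1 = 101 kips → 0.75 × 101 = 75.8 kips.
Bearing (1.2 l_c t F_u ≤ 2.4 d t F_u): upper limit = 2.4·0.875·0.25·58 = 30.45 kips.
  Edge l_c = 1.875 − 0.9375/2 = 1.406 → r_n = 24.47 kips; interior l_c = 2.75 − 0.9375 = 1.812 → r_n = 30.45 kips.
  R_n,bearing = 1·24.47 + 1·30.45 = 54.92 kips → 0.75 × 54.92 = 41.2 kips.
Bearing governs: 41.2 kips.

41.2 kips (bearing governs)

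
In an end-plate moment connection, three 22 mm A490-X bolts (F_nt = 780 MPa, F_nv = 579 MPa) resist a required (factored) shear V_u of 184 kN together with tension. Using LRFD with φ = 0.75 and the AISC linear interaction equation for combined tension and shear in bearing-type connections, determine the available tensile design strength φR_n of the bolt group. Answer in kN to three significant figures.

A_b = π·22²/4 = 380.1 mm²; f_rv = 184 × 1000 / (3 × 380.1) = 161.3 MPa.
F'_nt = 1.3 F_nt − (F_nt / φF_nv) f_rv = 1.3·780 − (780/(0.75·579))·161.3 = 724.2 MPa, capped at F_nt → F'_nt = 724.2 MPa.
R_n = F'_nt · A_b · n = 724.2 × 380.1 × 3 / 1000 = 825.9 kN.
Design strength φR_n = 0.75 × 825.9 = 619 kN.

619 kN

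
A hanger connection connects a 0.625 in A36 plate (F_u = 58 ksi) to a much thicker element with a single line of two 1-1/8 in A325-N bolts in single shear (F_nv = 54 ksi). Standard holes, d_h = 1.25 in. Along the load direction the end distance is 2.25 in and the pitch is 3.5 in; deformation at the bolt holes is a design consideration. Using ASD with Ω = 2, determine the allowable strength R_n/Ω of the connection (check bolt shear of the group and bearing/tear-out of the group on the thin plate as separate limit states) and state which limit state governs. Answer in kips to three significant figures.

Bolt shear: A_b = π·1.125²/4 = 0.994 in²; R_n = 54 × 0.994 × 2 × 1 = 107.4 kips → 107.4 / 2 = 53.7 kips.
Bearing (1.2 l_c t F_u ≤ 2.4 d t F_u): upper limit = 2.4·1.125·0.625·58 = 97.87 kips.
  Edge l_c = 2.25 − 1.25/2 = 1.625 → r_n = 70.69 kips; interior l_c = 3.5 − 1.25 = 2.25 → r_n = 97.87 kips.
  R_n,bearing = 1·70.69 + 1·97.87 = 168.6 kips → 168.6 / 2 = 84.3 kips.
Bolt shear governs: 53.7 kips.

53.7 kips (bolt shear governs)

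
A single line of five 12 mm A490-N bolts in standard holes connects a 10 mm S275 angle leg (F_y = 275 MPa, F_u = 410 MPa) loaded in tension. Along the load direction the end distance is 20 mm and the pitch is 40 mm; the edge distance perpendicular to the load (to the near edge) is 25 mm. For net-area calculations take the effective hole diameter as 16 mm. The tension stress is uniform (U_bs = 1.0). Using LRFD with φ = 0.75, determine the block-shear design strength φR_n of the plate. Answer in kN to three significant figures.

Shear plane L_v = 20 + 4·40 = 180 mm; A_gv = 180 × 10 = 1800 mm².
A_nv = (180 − 4.5·16) × 10 = 1080 mm².
A_nt = (25 − 0.5·16) × 10 = 170 mm².
0.6 F_u A_nv = 265.7 kN; 0.6 F_y A_gv = 297 kN → shear rupture governs the shear term.
R_n = 265.7 + 1.0 × 410 × 170 / 1000 = 335.4 kN.
Design strength φR_n = 0.75 × 335.4 = 252 kN.

252 kN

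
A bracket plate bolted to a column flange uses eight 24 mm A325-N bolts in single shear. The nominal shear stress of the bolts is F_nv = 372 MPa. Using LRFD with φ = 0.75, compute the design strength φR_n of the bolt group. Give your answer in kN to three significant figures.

A_b = π × 24² / 4 = 452.4 mm².
R_n = F_nv · A_b · n · n_s = 372 × 452.4 × 8 × 1 / 1000 = 1346 kN.
Design strength φR_n = 0.75 × 1346 = 1010 kN.

1010 kN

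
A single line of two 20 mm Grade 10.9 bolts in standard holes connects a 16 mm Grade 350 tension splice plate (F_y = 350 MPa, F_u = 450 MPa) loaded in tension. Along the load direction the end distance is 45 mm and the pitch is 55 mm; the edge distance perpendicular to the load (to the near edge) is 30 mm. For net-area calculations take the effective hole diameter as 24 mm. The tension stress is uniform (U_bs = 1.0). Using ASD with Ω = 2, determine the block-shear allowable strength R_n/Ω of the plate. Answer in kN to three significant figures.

Shear plane L_v = 45 + 1·55 = 100 mm; A_gv = 100 × 16 = 1600 mm².
A_nv = (100 − 1.5·24) × 16 = 1024 mm².
A_nt = (30 − 0.5·24) × 16 = 288 mm².
0.6 F_u A_nv = 276.5 kN; 0.6 F_y A_gv = 336 kN → shear rupture governs the shear term.
R_n = 276.5 + 1.0 × 450 × 288 / 1000 = 406.1 kN.
Allowable strength R_n/Ω = 406.1 / 2 = 203 kN.

203 kN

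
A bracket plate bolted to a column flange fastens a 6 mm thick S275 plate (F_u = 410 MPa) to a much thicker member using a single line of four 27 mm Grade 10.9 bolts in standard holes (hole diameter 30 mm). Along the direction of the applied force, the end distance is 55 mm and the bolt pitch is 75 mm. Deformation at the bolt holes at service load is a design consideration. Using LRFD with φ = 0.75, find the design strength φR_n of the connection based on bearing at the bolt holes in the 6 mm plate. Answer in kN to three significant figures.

Per bolt r_n = 1.2 l_c t F_u ≤ 2.4 d t F_u; upper limit = 2.4 × 27 × 6 × 410 / 1000 = 159.4 kN.
Edge bolt: l_c = 55 − 30/2 = 40 mm → 1.2 × 40 × 6 × 410 / 1000 = 118.1 → r_n = 118.1 kN.
Interior bolts: l_c = 75 − 30 = 45 mm → 1.2 × 45 × 6 × 410 / 1000 = 132.8 → r_n = 132.8 kN.
R_n = 1 × 118.1 + 3 × 132.8 = 516.6 kN.
Design strength φR_n = 0.75 × 516.6 = 387 kN.

387 kN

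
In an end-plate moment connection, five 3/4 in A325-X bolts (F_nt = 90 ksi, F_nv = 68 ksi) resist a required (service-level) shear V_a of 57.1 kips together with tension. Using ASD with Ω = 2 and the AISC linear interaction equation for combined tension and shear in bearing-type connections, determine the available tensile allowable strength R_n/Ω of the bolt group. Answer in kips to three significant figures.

53.6 kips

A_b = π·0.75²/4 = 0.4418 in²; f_rv = 57.1 / (5 × 0.4418) = 25.85 ksi.
F'_nt = 1.3 F_nt − (Ω F_nt / F_nv) f_rv = 1.3·90 − (2·90/68)·25.85 = 48.57 ksi, capped at F_nt → F'_nt = 48.57 ksi.
R_n = F'_nt · A_b · n = 48.57 × 0.4418 × 5 = 107.3 kips.
Allowable strength R_n/Ω = 107.3 / 2 = 53.6 kips.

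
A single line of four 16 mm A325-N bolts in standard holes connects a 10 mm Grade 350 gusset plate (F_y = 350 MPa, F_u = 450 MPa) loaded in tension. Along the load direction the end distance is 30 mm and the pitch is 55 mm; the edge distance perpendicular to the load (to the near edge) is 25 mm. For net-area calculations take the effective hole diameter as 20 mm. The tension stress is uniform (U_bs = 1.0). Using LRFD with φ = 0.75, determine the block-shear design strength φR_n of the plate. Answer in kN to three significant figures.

Shear plane L_v = 30 + 3·55 = 195 mm; A_gv = 195 × 10 = 1950 mm².
A_nv = (195 − 3.5·20) × 10 = 1250 mm².
A_nt = (25 − 0.5·20) × 10 = 150 mm².
0.6 F_u A_nv = 337.5 kN; 0.6 F_y A_gv = 409.5 kN → shear rupture governs the shear term.
R_n = 337.5 + 1.0 × 450 × 150 / 1000 = 405 kN.
Design strength φR_n = 0.75 × 405 = 304 kN.

304 kN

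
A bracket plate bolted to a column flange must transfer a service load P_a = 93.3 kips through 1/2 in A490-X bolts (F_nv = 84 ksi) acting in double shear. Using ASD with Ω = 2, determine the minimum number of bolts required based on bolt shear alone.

6 bolts

A_b = π·0.5²/4 = 0.1963 in².
Per-bolt allowable strength R_n/Ω = 84 × 0.1963 × 2 / 2 = 16.49 kips.
n ≥ 93.3 / 16.49 = 5.657 → use 6 bolts.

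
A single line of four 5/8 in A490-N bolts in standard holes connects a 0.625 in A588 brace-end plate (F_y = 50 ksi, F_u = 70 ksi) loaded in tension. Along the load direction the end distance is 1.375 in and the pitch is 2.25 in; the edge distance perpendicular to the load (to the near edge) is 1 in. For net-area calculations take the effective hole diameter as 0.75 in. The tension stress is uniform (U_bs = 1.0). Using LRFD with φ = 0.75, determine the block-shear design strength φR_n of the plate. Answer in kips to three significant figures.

Shear plane L_v = 1.375 + 3·2.25 = 8.125 in; A_gv = 8.125 × 0.625 = 5.078 in².
A_nv = (8.125 − 3.5·0.75) × 0.625 = 3.438 in².
A_nt = (1 − 0.5·0.75) × 0.625 = 0.3906 in².
0.6 F_u A_nv = 144.4 kips; 0.6 F_y A_gv = 152.3 kips → shear rupture governs the shear term.
R_n = 144.4 + 1.0 × 70 × 0.3906 = 171.7 kips.
Design strength φR_n = 0.75 × 171.7 = 129 kips.

129 kips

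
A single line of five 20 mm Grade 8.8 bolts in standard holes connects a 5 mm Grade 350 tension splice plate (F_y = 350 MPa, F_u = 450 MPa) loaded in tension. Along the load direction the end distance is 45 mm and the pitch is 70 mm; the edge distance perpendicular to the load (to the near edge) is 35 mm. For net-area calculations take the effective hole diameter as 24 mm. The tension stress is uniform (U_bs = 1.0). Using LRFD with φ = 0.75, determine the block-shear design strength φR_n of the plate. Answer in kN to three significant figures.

259 kN

Shear plane L_v = 45 + 4·70 = 325 mm; A_gv = 325 × 5 = 1625 mm².
A_nv = (325 − 4.5·24) × 5 = 1085 mm².
A_nt = (35 − 0.5·24) × 5 = 115 mm².
0.6 F_u A_nv = 292.9 kN; 0.6 F_y A_gv = 341.2 kN → shear rupture governs the shear term.
R_n = 292.9 + 1.0 × 450 × 115 / 1000 = 344.7 kN.
Design strength φR_n = 0.75 × 344.7 = 259 kN.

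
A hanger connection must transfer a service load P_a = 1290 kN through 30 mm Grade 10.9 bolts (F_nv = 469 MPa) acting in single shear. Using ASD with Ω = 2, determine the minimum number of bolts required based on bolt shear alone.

8 bolts

A_b = π·30²/4 = 706.9 mm².
Per-bolt allowable strength R_n/Ω = 469 × 706.9 × 1 / 1000 / 2 = 165.8 kN.
n ≥ 1290 / 165.8 = 7.782 → use 8 bolts.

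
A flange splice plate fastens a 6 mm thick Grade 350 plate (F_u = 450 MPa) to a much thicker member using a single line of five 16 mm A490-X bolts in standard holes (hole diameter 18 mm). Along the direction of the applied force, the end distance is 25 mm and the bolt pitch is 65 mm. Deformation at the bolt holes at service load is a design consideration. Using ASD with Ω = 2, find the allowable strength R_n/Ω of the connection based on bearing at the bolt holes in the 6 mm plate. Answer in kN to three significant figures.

233 kN

Per bolt r_n = 1.2 l_c t F_u ≤ 2.4 d t F_u; upper limit = 2.4 × 16 × 6 × 450 / 1000 = 103.7 kN.
Edge bolt: l_c = 25 − 18/2 = 16 mm → 1.2 × 16 × 6 × 450 / 1000 = 51.84 → r_n = 51.84 kN.
Interior bolts: l_c = 65 − 18 = 47 mm → 1.2 × 47 × 6 × 450 / 1000 = 152.3 → r_n = 103.7 kN.
R_n = 1 × 51.84 + 4 × 103.7 = 466.6 kN.
Allowable strength R_n/Ω = 466.6 / 2 = 233 kN.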